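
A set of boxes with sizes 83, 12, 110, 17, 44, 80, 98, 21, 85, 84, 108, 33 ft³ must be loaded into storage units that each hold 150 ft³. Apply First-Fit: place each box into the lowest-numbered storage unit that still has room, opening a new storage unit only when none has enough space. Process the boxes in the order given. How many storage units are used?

Put 83 ft³ in storage unit 1; 67 ft³ remain.
Put 12 ft³ in storage unit 1; 55 ft³ remain.
Put 110 ft³ in storage unit 2; 40 ft³ remain.
Put 17 ft³ in storage unit 1; 38 ft³ remain.
Put 44 ft³ in storage unit 3; 106 ft³ remain.
Put 80 ft³ in storage unit 3; 26 ft³ remain.
Put 98 ft³ in storage unit 4; 52 ft³ remain.
Put 21 ft³ in storage unit 1; 17 ft³ remain.
Put 85 ft³ in storage unit 5; 65 ft³ remain.
Put 84 ft³ in storage unit 6; 66 ft³ remain.
Put 108 ft³ in storage unit 7; 42 ft³ remain.
Put 33 ft³ in storage unit 2; 7 ft³ remain.
Final storage units: [83,12,17,21] [110,33] [44,80] [98] [85] [84] [108].

7 storage units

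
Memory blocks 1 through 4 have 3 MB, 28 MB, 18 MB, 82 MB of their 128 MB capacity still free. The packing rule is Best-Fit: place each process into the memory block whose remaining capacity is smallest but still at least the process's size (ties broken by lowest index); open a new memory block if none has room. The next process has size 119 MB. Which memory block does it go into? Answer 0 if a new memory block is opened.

No memory block has ≥ 119 MB free, so a new memory block is opened.

0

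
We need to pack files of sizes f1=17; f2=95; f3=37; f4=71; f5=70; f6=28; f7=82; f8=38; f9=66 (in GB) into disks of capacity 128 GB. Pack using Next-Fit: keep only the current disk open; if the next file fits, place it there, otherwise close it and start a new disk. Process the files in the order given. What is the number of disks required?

f1 (17 GB) → disk 1 (remaining 111 GB)
f2 (95 GB) → disk 1 (remaining 16 GB)
f3 (37 GB) → disk 2 (remaining 91 GB)
f4 (71 GB) → disk 2 (remaining 20 GB)
f5 (70 GB) → disk 3 (remaining 58 GB)
f6 (28 GB) → disk 3 (remaining 30 GB)
f7 (82 GB) → disk 4 (remaining 46 GB)
f8 (38 GB) → disk 4 (remaining 8 GB)
f9 (66 GB) → disk 5 (remaining 62 GB)
Final disks: [17,95] [37,71] [70,28] [82,38] [66].

5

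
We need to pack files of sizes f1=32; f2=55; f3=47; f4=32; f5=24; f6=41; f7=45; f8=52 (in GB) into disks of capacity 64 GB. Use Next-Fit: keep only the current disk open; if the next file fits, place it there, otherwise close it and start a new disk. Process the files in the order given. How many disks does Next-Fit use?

f1 (32 GB) → disk 1 (remaining 32 GB)
f2 (55 GB) → disk 2 (remaining 9 GB)
f3 (47 GB) → disk 3 (remaining 17 GB)
f4 (32 GB) → disk 4 (remaining 32 GB)
f5 (24 GB) → disk 4 (remaining 8 GB)
f6 (41 GB) → disk 5 (remaining 23 GB)
f7 (45 GB) → disk 6 (remaining 19 GB)
f8 (52 GB) → disk 7 (remaining 12 GB)

7 disks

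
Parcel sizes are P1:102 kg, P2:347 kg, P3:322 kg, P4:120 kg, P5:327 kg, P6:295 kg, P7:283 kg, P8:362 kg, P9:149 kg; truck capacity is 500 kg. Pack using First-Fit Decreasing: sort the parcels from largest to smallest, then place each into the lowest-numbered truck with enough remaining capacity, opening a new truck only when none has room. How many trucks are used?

6

Sorted descending: 362, 347, 327, 322, 295, 283, 149, 120, 102.
Put 362 kg in truck 1; 138 kg remain.
Put 347 kg in truck 2; 153 kg remain.
Put 327 kg in truck 3; 173 kg remain.
Put 322 kg in truck 4; 178 kg remain.
Put 295 kg in truck 5; 205 kg remain.
Put 283 kg in truck 6; 217 kg remain.
Put 149 kg in truck 2; 4 kg remain.
Put 120 kg in truck 1; 18 kg remain.
Put 102 kg in truck 3; 71 kg remain.
Final trucks: [362,120] [347,149] [327,102] [322] [295] [283].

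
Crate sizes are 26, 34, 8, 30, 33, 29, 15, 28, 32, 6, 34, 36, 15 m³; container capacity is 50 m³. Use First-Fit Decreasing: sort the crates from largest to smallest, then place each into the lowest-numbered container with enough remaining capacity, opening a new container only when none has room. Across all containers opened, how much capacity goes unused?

124

Sorted descending: 36, 34, 34, 33, 32, 30, 29, 28, 26, 15, 15, 8, 6.
container 1: place 36 m³, 14 m³ left
container 2: place 34 m³, 16 m³ left
container 3: place 34 m³, 16 m³ left
container 4: place 33 m³, 17 m³ left
container 5: place 32 m³, 18 m³ left
container 6: place 30 m³, 20 m³ left
container 7: place 29 m³, 21 m³ left
container 8: place 28 m³, 22 m³ left
container 9: place 26 m³, 24 m³ left
container 2: place 15 m³, 1 m³ left
container 3: place 15 m³, 1 m³ left
container 1: place 8 m³, 6 m³ left
container 1: place 6 m³, 0 m³ left
9 containers × 50 m³ = 450 m³; used 326 m³; unused 124 m³.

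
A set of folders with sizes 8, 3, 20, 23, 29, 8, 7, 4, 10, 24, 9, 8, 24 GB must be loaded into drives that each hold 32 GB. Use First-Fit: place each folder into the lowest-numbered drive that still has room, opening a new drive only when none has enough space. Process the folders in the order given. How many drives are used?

6

Put 8 GB in drive 1; 24 GB remain.
Put 3 GB in drive 1; 21 GB remain.
Put 20 GB in drive 1; 1 GB remain.
Put 23 GB in drive 2; 9 GB remain.
Put 29 GB in drive 3; 3 GB remain.
Put 8 GB in drive 2; 1 GB remain.
Put 7 GB in drive 4; 25 GB remain.
Put 4 GB in drive 4; 21 GB remain.
Put 10 GB in drive 4; 11 GB remain.
Put 24 GB in drive 5; 8 GB remain.
Put 9 GB in drive 4; 2 GB remain.
Put 8 GB in drive 5; 0 GB remain.
Put 24 GB in drive 6; 8 GB remain.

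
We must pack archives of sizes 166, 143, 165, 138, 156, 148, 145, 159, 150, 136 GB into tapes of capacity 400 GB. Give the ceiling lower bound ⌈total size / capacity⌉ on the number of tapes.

Total size = 166 + 143 + 165 + 138 + 156 + 148 + 145 + 159 + 150 + 136 = 1506 GB.
⌈1506 / 400⌉ = 4.

4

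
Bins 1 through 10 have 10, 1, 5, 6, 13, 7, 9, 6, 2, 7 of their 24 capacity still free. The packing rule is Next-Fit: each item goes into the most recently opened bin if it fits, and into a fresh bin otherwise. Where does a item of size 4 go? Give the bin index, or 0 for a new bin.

Next-Fit only looks at bin 10, which has 7 free.
4 fits there.

10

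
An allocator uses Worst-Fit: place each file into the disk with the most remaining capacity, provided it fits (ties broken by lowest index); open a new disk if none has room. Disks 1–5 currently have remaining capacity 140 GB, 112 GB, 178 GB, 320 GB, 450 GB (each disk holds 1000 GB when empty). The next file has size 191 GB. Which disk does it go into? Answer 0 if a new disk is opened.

Disks with room: disk 4 (320 GB), disk 5 (450 GB).
Most room is disk 5 with 450 GB free.

5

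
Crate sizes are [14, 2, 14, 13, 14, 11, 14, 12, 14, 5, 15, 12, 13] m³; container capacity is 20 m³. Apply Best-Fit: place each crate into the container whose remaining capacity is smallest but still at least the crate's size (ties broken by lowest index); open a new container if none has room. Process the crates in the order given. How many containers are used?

Put 14 m³ in container 1; 6 m³ remain.
Put 2 m³ in container 1; 4 m³ remain.
Put 14 m³ in container 2; 6 m³ remain.
Put 13 m³ in container 3; 7 m³ remain.
Put 14 m³ in container 4; 6 m³ remain.
Put 11 m³ in container 5; 9 m³ remain.
Put 14 m³ in container 6; 6 m³ remain.
Put 12 m³ in container 7; 8 m³ remain.
Put 14 m³ in container 8; 6 m³ remain.
Put 5 m³ in container 2; 1 m³ remain.
Put 15 m³ in container 9; 5 m³ remain.
Put 12 m³ in container 10; 8 m³ remain.
Put 13 m³ in container 11; 7 m³ remain.

11 containers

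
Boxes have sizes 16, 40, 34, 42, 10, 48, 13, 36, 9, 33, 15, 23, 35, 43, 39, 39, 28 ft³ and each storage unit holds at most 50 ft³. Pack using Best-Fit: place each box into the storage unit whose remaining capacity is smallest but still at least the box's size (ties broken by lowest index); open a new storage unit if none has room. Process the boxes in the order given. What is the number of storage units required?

Put 16 ft³ in storage unit 1; 34 ft³ remain.
Put 40 ft³ in storage unit 2; 10 ft³ remain.
Put 34 ft³ in storage unit 1; 0 ft³ remain.
Put 42 ft³ in storage unit 3; 8 ft³ remain.
Put 10 ft³ in storage unit 2; 0 ft³ remain.
Put 48 ft³ in storage unit 4; 2 ft³ remain.
Put 13 ft³ in storage unit 5; 37 ft³ remain.
Put 36 ft³ in storage unit 5; 1 ft³ remain.
Put 9 ft³ in storage unit 6; 41 ft³ remain.
Put 33 ft³ in storage unit 6; 8 ft³ remain.
Put 15 ft³ in storage unit 7; 35 ft³ remain.
Put 23 ft³ in storage unit 7; 12 ft³ remain.
Put 35 ft³ in storage unit 8; 15 ft³ remain.
Put 43 ft³ in storage unit 9; 7 ft³ remain.
Put 39 ft³ in storage unit 10; 11 ft³ remain.
Put 39 ft³ in storage unit 11; 11 ft³ remain.
Put 28 ft³ in storage unit 12; 22 ft³ remain.
Final storage units: [16,34] [40,10] [42] [48] [13,36] [9,33] [15,23] [35] [43] [39] [39] [28].

12 storage units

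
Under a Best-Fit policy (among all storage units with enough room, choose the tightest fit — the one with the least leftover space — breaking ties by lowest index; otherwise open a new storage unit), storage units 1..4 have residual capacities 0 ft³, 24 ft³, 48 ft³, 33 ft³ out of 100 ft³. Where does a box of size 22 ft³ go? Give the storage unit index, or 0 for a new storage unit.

2

Storage units with room: storage unit 2 (24 ft³), storage unit 3 (48 ft³), storage unit 4 (33 ft³).
Tightest fit is storage unit 2 with 24 ft³ free.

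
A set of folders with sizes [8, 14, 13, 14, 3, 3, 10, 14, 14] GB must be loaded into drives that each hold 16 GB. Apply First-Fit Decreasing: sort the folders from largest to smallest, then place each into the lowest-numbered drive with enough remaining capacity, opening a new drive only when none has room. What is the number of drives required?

7

Sorted descending: 14, 14, 14, 14, 13, 10, 8, 3, 3.
14 GB → drive 1 (remaining 2 GB)
14 GB → drive 2 (remaining 2 GB)
14 GB → drive 3 (remaining 2 GB)
14 GB → drive 4 (remaining 2 GB)
13 GB → drive 5 (remaining 3 GB)
10 GB → drive 6 (remaining 6 GB)
8 GB → drive 7 (remaining 8 GB)
3 GB → drive 5 (remaining 0 GB)
3 GB → drive 6 (remaining 3 GB)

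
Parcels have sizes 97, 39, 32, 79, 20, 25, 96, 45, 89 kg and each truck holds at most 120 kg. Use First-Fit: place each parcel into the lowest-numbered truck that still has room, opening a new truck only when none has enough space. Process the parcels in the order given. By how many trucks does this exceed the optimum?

First-Fit: [97,20] [39,32,25] [79] [96] [45] [89] → 6 trucks.
Total size 522 kg; any packing needs at least ⌈522/120⌉ = 5 trucks.
An optimal packing achieves that bound: [97,20] [96] [89,25] [79,39] [45,32] → 5 trucks.
Excess: 6 − 5 = 1.

1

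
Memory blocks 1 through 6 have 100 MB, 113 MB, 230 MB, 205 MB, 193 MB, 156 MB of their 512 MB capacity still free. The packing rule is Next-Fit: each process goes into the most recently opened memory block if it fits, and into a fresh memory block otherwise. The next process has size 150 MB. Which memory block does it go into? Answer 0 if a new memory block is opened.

Next-Fit only looks at memory block 6, which has 156 MB free.
150 MB fits there.

6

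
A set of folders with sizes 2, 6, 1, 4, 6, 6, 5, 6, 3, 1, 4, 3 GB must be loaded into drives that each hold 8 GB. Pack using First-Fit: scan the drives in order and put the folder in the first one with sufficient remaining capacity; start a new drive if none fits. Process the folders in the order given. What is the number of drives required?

Put 2 GB in drive 1; 6 GB remain.
Put 6 GB in drive 1; 0 GB remain.
Put 1 GB in drive 2; 7 GB remain.
Put 4 GB in drive 2; 3 GB remain.
Put 6 GB in drive 3; 2 GB remain.
Put 6 GB in drive 4; 2 GB remain.
Put 5 GB in drive 5; 3 GB remain.
Put 6 GB in drive 6; 2 GB remain.
Put 3 GB in drive 2; 0 GB remain.
Put 1 GB in drive 3; 1 GB remain.
Put 4 GB in drive 7; 4 GB remain.
Put 3 GB in drive 5; 0 GB remain.

7 drives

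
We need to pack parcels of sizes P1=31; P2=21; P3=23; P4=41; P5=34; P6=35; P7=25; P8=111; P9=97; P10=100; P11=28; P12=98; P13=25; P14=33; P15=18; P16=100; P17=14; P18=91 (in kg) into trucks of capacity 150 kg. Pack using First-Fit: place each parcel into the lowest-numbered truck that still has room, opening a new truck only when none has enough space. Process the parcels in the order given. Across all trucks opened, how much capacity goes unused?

275

Put P1 (31 kg) in truck 1; 119 kg remain.
Put P2 (21 kg) in truck 1; 98 kg remain.
Put P3 (23 kg) in truck 1; 75 kg remain.
Put P4 (41 kg) in truck 1; 34 kg remain.
Put P5 (34 kg) in truck 1; 0 kg remain.
Put P6 (35 kg) in truck 2; 115 kg remain.
Put P7 (25 kg) in truck 2; 90 kg remain.
Put P8 (111 kg) in truck 3; 39 kg remain.
Put P9 (97 kg) in truck 4; 53 kg remain.
Put P10 (100 kg) in truck 5; 50 kg remain.
Put P11 (28 kg) in truck 2; 62 kg remain.
Put P12 (98 kg) in truck 6; 52 kg remain.
Put P13 (25 kg) in truck 2; 37 kg remain.
Put P14 (33 kg) in truck 2; 4 kg remain.
Put P15 (18 kg) in truck 3; 21 kg remain.
Put P16 (100 kg) in truck 7; 50 kg remain.
Put P17 (14 kg) in truck 3; 7 kg remain.
Put P18 (91 kg) in truck 8; 59 kg remain.
8 trucks × 150 kg = 1200 kg; used 925 kg; unused 275 kg.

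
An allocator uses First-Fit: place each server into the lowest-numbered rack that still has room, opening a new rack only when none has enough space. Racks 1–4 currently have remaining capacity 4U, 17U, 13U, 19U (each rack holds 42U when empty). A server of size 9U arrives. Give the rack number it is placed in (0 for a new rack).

2

Racks with room: rack 2 (17U), rack 3 (13U), rack 4 (19U).
The first with room is rack 2.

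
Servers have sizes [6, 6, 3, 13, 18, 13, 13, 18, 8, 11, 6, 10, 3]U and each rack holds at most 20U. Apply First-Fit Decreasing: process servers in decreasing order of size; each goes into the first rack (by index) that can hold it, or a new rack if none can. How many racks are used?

7 racks

Sorted descending: 18, 18, 13, 13, 13, 11, 10, 8, 6, 6, 6, 3, 3.
18U → rack 1 (remaining 2U)
18U → rack 2 (remaining 2U)
13U → rack 3 (remaining 7U)
13U → rack 4 (remaining 7U)
13U → rack 5 (remaining 7U)
11U → rack 6 (remaining 9U)
10U → rack 7 (remaining 10U)
8U → rack 6 (remaining 1U)
6U → rack 3 (remaining 1U)
6U → rack 4 (remaining 1U)
6U → rack 5 (remaining 1U)
3U → rack 7 (remaining 7U)
3U → rack 7 (remaining 4U)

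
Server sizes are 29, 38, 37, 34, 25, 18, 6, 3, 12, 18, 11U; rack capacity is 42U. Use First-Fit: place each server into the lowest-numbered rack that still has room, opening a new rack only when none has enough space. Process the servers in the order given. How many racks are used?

7

Put 29U in rack 1; 13U remain.
Put 38U in rack 2; 4U remain.
Put 37U in rack 3; 5U remain.
Put 34U in rack 4; 8U remain.
Put 25U in rack 5; 17U remain.
Put 18U in rack 6; 24U remain.
Put 6U in rack 1; 7U remain.
Put 3U in rack 1; 4U remain.
Put 12U in rack 5; 5U remain.
Put 18U in rack 6; 6U remain.
Put 11U in rack 7; 31U remain.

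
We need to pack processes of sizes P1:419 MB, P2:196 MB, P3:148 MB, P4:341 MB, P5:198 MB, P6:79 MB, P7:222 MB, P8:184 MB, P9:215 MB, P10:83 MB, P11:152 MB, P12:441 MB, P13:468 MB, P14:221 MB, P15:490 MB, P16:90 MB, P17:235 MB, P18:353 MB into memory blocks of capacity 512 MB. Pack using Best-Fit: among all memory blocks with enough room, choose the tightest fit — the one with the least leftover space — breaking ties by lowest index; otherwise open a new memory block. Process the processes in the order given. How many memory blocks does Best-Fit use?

memory block 1: place P1 (419 MB), 93 MB left
memory block 2: place P2 (196 MB), 316 MB left
memory block 2: place P3 (148 MB), 168 MB left
memory block 3: place P4 (341 MB), 171 MB left
memory block 4: place P5 (198 MB), 314 MB left
memory block 1: place P6 (79 MB), 14 MB left
memory block 4: place P7 (222 MB), 92 MB left
memory block 5: place P8 (184 MB), 328 MB left
memory block 5: place P9 (215 MB), 113 MB left
memory block 4: place P10 (83 MB), 9 MB left
memory block 2: place P11 (152 MB), 16 MB left
memory block 6: place P12 (441 MB), 71 MB left
memory block 7: place P13 (468 MB), 44 MB left
memory block 8: place P14 (221 MB), 291 MB left
memory block 9: place P15 (490 MB), 22 MB left
memory block 5: place P16 (90 MB), 23 MB left
memory block 8: place P17 (235 MB), 56 MB left
memory block 10: place P18 (353 MB), 159 MB left

10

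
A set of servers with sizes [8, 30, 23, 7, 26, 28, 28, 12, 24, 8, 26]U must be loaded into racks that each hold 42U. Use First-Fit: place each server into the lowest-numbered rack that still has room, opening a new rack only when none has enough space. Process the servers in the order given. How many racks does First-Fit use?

7

rack 1: place 8U, 34U left
rack 1: place 30U, 4U left
rack 2: place 23U, 19U left
rack 2: place 7U, 12U left
rack 3: place 26U, 16U left
rack 4: place 28U, 14U left
rack 5: place 28U, 14U left
rack 2: place 12U, 0U left
rack 6: place 24U, 18U left
rack 3: place 8U, 8U left
rack 7: place 26U, 16U left
Final racks: [8,30] [23,7,12] [26,8] [28] [28] [24] [26].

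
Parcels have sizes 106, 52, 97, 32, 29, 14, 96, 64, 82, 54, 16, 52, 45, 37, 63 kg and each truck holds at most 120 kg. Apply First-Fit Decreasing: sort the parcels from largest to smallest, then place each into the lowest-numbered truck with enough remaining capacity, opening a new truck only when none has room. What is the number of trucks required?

Sorted descending: 106, 97, 96, 82, 64, 63, 54, 52, 52, 45, 37, 32, 29, 16, 14.
106 kg → truck 1 (remaining 14 kg)
97 kg → truck 2 (remaining 23 kg)
96 kg → truck 3 (remaining 24 kg)
82 kg → truck 4 (remaining 38 kg)
64 kg → truck 5 (remaining 56 kg)
63 kg → truck 6 (remaining 57 kg)
54 kg → truck 5 (remaining 2 kg)
52 kg → truck 6 (remaining 5 kg)
52 kg → truck 7 (remaining 68 kg)
45 kg → truck 7 (remaining 23 kg)
37 kg → truck 4 (remaining 1 kg)
32 kg → truck 8 (remaining 88 kg)
29 kg → truck 8 (remaining 59 kg)
16 kg → truck 2 (remaining 7 kg)
14 kg → truck 1 (remaining 0 kg)

8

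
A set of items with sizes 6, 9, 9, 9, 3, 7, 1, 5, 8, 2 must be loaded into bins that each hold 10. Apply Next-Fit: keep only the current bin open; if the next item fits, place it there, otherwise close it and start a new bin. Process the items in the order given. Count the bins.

7 bins

6 → bin 1 (remaining 4)
9 → bin 2 (remaining 1)
9 → bin 3 (remaining 1)
9 → bin 4 (remaining 1)
3 → bin 5 (remaining 7)
7 → bin 5 (remaining 0)
1 → bin 6 (remaining 9)
5 → bin 6 (remaining 4)
8 → bin 7 (remaining 2)
2 → bin 7 (remaining 0)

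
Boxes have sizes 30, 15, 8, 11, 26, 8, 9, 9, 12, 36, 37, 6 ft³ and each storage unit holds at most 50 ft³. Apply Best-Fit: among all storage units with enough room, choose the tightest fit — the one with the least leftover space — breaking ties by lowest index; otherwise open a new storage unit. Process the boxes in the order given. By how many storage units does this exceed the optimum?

Best-Fit: [30,15] [8,11,26] [8,9,9,12,6] [36] [37] → 5 storage units.
Total size 207 ft³; any packing needs at least ⌈207/50⌉ = 5 storage units.
So 5 is already optimal.

0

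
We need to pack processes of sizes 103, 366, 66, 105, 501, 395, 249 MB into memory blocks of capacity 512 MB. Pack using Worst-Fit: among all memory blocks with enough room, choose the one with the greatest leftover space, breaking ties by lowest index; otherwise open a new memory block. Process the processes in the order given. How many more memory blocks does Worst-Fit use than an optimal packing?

Worst-Fit: [103,366] [66,105,249] [501] [395] → 4 memory blocks.
Total size 1785 MB; any packing needs at least ⌈1785/512⌉ = 4 memory blocks.
So 4 is already optimal.

0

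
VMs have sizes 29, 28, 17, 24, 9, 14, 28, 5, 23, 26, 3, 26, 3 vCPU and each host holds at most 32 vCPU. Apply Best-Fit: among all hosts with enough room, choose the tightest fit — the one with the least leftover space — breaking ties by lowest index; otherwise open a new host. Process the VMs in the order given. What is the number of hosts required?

Put 29 vCPU in host 1; 3 vCPU remain.
Put 28 vCPU in host 2; 4 vCPU remain.
Put 17 vCPU in host 3; 15 vCPU remain.
Put 24 vCPU in host 4; 8 vCPU remain.
Put 9 vCPU in host 3; 6 vCPU remain.
Put 14 vCPU in host 5; 18 vCPU remain.
Put 28 vCPU in host 6; 4 vCPU remain.
Put 5 vCPU in host 3; 1 vCPU remain.
Put 23 vCPU in host 7; 9 vCPU remain.
Put 26 vCPU in host 8; 6 vCPU remain.
Put 3 vCPU in host 1; 0 vCPU remain.
Put 26 vCPU in host 9; 6 vCPU remain.
Put 3 vCPU in host 2; 1 vCPU remain.

9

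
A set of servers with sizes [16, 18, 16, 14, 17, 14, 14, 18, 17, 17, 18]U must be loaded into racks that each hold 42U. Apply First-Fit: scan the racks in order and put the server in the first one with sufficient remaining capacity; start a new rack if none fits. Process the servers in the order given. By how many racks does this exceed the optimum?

First-Fit: [16,18] [16,14] [17,14] [14,18] [17,17] [18] → 6 racks.
Total size 179U; any packing needs at least ⌈179/42⌉ = 5 racks.
An optimal packing achieves that bound: [18,18] [18,17] [17,17] [16,16] [14,14,14] → 5 racks.
Excess: 6 − 5 = 1.

1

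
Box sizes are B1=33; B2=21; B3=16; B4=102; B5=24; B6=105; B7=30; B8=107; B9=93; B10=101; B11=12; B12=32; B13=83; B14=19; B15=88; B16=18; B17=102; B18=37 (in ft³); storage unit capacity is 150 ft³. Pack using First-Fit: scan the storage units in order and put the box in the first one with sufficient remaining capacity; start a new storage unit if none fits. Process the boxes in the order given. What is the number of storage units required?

Put B1 (33 ft³) in storage unit 1; 117 ft³ remain.
Put B2 (21 ft³) in storage unit 1; 96 ft³ remain.
Put B3 (16 ft³) in storage unit 1; 80 ft³ remain.
Put B4 (102 ft³) in storage unit 2; 48 ft³ remain.
Put B5 (24 ft³) in storage unit 1; 56 ft³ remain.
Put B6 (105 ft³) in storage unit 3; 45 ft³ remain.
Put B7 (30 ft³) in storage unit 1; 26 ft³ remain.
Put B8 (107 ft³) in storage unit 4; 43 ft³ remain.
Put B9 (93 ft³) in storage unit 5; 57 ft³ remain.
Put B10 (101 ft³) in storage unit 6; 49 ft³ remain.
Put B11 (12 ft³) in storage unit 1; 14 ft³ remain.
Put B12 (32 ft³) in storage unit 2; 16 ft³ remain.
Put B13 (83 ft³) in storage unit 7; 67 ft³ remain.
Put B14 (19 ft³) in storage unit 3; 26 ft³ remain.
Put B15 (88 ft³) in storage unit 8; 62 ft³ remain.
Put B16 (18 ft³) in storage unit 3; 8 ft³ remain.
Put B17 (102 ft³) in storage unit 9; 48 ft³ remain.
Put B18 (37 ft³) in storage unit 4; 6 ft³ remain.

9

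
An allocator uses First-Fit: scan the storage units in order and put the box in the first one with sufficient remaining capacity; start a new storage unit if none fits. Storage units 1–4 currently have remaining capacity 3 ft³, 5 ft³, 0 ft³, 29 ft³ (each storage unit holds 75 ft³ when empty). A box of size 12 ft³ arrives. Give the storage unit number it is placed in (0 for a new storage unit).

Storage units with room: storage unit 4 (29 ft³).
The first with room is storage unit 4.

4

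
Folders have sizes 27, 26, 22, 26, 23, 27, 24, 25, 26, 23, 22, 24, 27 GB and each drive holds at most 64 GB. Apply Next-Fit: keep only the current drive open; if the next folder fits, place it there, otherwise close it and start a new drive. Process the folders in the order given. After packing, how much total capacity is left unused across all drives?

126

Put 27 GB in drive 1; 37 GB remain.
Put 26 GB in drive 1; 11 GB remain.
Put 22 GB in drive 2; 42 GB remain.
Put 26 GB in drive 2; 16 GB remain.
Put 23 GB in drive 3; 41 GB remain.
Put 27 GB in drive 3; 14 GB remain.
Put 24 GB in drive 4; 40 GB remain.
Put 25 GB in drive 4; 15 GB remain.
Put 26 GB in drive 5; 38 GB remain.
Put 23 GB in drive 5; 15 GB remain.
Put 22 GB in drive 6; 42 GB remain.
Put 24 GB in drive 6; 18 GB remain.
Put 27 GB in drive 7; 37 GB remain.
7 drives × 64 GB = 448 GB; used 322 GB; unused 126 GB.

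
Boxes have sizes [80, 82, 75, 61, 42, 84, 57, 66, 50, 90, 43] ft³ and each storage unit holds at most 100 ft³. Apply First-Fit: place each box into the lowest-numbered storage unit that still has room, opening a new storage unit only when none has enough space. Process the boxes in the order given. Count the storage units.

9 storage units

80 ft³ → storage unit 1 (remaining 20 ft³)
82 ft³ → storage unit 2 (remaining 18 ft³)
75 ft³ → storage unit 3 (remaining 25 ft³)
61 ft³ → storage unit 4 (remaining 39 ft³)
42 ft³ → storage unit 5 (remaining 58 ft³)
84 ft³ → storage unit 6 (remaining 16 ft³)
57 ft³ → storage unit 5 (remaining 1 ft³)
66 ft³ → storage unit 7 (remaining 34 ft³)
50 ft³ → storage unit 8 (remaining 50 ft³)
90 ft³ → storage unit 9 (remaining 10 ft³)
43 ft³ → storage unit 8 (remaining 7 ft³)
Final storage units: [80] [82] [75] [61] [42,57] [84] [66] [50,43] [90].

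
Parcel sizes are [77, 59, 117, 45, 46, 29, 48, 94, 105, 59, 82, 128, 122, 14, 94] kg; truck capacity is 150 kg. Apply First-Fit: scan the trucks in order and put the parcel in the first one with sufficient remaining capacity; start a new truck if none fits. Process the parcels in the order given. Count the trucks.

Put 77 kg in truck 1; 73 kg remain.
Put 59 kg in truck 1; 14 kg remain.
Put 117 kg in truck 2; 33 kg remain.
Put 45 kg in truck 3; 105 kg remain.
Put 46 kg in truck 3; 59 kg remain.
Put 29 kg in truck 2; 4 kg remain.
Put 48 kg in truck 3; 11 kg remain.
Put 94 kg in truck 4; 56 kg remain.
Put 105 kg in truck 5; 45 kg remain.
Put 59 kg in truck 6; 91 kg remain.
Put 82 kg in truck 6; 9 kg remain.
Put 128 kg in truck 7; 22 kg remain.
Put 122 kg in truck 8; 28 kg remain.
Put 14 kg in truck 1; 0 kg remain.
Put 94 kg in truck 9; 56 kg remain.
Final trucks: [77,59,14] [117,29] [45,46,48] [94] [105] [59,82] [128] [122] [94].

9 trucks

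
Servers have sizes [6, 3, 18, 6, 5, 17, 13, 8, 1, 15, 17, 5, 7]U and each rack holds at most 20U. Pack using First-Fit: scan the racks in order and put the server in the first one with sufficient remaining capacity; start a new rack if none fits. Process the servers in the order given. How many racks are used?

7 racks

Put 6U in rack 1; 14U remain.
Put 3U in rack 1; 11U remain.
Put 18U in rack 2; 2U remain.
Put 6U in rack 1; 5U remain.
Put 5U in rack 1; 0U remain.
Put 17U in rack 3; 3U remain.
Put 13U in rack 4; 7U remain.
Put 8U in rack 5; 12U remain.
Put 1U in rack 2; 1U remain.
Put 15U in rack 6; 5U remain.
Put 17U in rack 7; 3U remain.
Put 5U in rack 4; 2U remain.
Put 7U in rack 5; 5U remain.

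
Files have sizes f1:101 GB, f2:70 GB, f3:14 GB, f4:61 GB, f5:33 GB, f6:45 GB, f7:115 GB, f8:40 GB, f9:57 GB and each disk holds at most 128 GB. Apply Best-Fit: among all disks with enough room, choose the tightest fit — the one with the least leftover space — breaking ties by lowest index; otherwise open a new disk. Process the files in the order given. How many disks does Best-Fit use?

Put f1 (101 GB) in disk 1; 27 GB remain.
Put f2 (70 GB) in disk 2; 58 GB remain.
Put f3 (14 GB) in disk 1; 13 GB remain.
Put f4 (61 GB) in disk 3; 67 GB remain.
Put f5 (33 GB) in disk 2; 25 GB remain.
Put f6 (45 GB) in disk 3; 22 GB remain.
Put f7 (115 GB) in disk 4; 13 GB remain.
Put f8 (40 GB) in disk 5; 88 GB remain.
Put f9 (57 GB) in disk 5; 31 GB remain.
Final disks: [101,14] [70,33] [61,45] [115] [40,57].

5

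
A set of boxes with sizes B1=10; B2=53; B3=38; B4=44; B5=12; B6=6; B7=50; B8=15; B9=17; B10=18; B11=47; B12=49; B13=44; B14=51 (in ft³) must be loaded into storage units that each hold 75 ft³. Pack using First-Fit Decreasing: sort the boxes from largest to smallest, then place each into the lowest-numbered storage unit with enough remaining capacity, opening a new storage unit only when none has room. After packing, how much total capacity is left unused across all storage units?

Sorted descending: 53, 51, 50, 49, 47, 44, 44, 38, 18, 17, 15, 12, 10, 6.
53 ft³ → storage unit 1 (remaining 22 ft³)
51 ft³ → storage unit 2 (remaining 24 ft³)
50 ft³ → storage unit 3 (remaining 25 ft³)
49 ft³ → storage unit 4 (remaining 26 ft³)
47 ft³ → storage unit 5 (remaining 28 ft³)
44 ft³ → storage unit 6 (remaining 31 ft³)
44 ft³ → storage unit 7 (remaining 31 ft³)
38 ft³ → storage unit 8 (remaining 37 ft³)
18 ft³ → storage unit 1 (remaining 4 ft³)
17 ft³ → storage unit 2 (remaining 7 ft³)
15 ft³ → storage unit 3 (remaining 10 ft³)
12 ft³ → storage unit 4 (remaining 14 ft³)
10 ft³ → storage unit 3 (remaining 0 ft³)
6 ft³ → storage unit 2 (remaining 1 ft³)
8 storage units × 75 ft³ = 600 ft³; used 454 ft³; unused 146 ft³.

146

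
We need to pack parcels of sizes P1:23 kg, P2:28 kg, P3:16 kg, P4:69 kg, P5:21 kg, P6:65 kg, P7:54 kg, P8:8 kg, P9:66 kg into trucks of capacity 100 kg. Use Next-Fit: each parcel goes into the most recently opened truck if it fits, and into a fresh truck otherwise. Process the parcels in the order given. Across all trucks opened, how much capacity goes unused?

truck 1: place P1 (23 kg), 77 kg left
truck 1: place P2 (28 kg), 49 kg left
truck 1: place P3 (16 kg), 33 kg left
truck 2: place P4 (69 kg), 31 kg left
truck 2: place P5 (21 kg), 10 kg left
truck 3: place P6 (65 kg), 35 kg left
truck 4: place P7 (54 kg), 46 kg left
truck 4: place P8 (8 kg), 38 kg left
truck 5: place P9 (66 kg), 34 kg left
5 trucks × 100 kg = 500 kg; used 350 kg; unused 150 kg.

150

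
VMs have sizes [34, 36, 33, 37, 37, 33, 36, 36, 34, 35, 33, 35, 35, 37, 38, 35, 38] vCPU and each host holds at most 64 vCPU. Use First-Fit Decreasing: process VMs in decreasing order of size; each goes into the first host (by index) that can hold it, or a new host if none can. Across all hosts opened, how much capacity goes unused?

Sorted descending: 38, 38, 37, 37, 37, 36, 36, 36, 35, 35, 35, 35, 34, 34, 33, 33, 33.
host 1: place 38 vCPU, 26 vCPU left
host 2: place 38 vCPU, 26 vCPU left
host 3: place 37 vCPU, 27 vCPU left
host 4: place 37 vCPU, 27 vCPU left
host 5: place 37 vCPU, 27 vCPU left
host 6: place 36 vCPU, 28 vCPU left
host 7: place 36 vCPU, 28 vCPU left
host 8: place 36 vCPU, 28 vCPU left
host 9: place 35 vCPU, 29 vCPU left
host 10: place 35 vCPU, 29 vCPU left
host 11: place 35 vCPU, 29 vCPU left
host 12: place 35 vCPU, 29 vCPU left
host 13: place 34 vCPU, 30 vCPU left
host 14: place 34 vCPU, 30 vCPU left
host 15: place 33 vCPU, 31 vCPU left
host 16: place 33 vCPU, 31 vCPU left
host 17: place 33 vCPU, 31 vCPU left
17 hosts × 64 vCPU = 1088 vCPU; used 602 vCPU; unused 486 vCPU.

486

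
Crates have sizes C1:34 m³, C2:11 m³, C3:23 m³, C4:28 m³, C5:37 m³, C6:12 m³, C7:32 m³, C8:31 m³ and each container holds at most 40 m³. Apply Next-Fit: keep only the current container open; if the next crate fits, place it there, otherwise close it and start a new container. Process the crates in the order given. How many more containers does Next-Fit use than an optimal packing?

Next-Fit: [34] [11,23] [28] [37] [12] [32] [31] → 7 containers.
Total size 208 m³; any packing needs at least ⌈208/40⌉ = 6 containers.
An optimal packing achieves that bound: [37] [34] [32] [31] [28,12] [23,11] → 6 containers.
Excess: 7 − 6 = 1.

1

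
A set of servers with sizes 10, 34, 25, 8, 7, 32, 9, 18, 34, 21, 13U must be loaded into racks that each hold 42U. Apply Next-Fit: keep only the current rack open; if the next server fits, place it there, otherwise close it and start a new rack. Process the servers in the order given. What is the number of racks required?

7 racks

10U → rack 1 (remaining 32U)
34U → rack 2 (remaining 8U)
25U → rack 3 (remaining 17U)
8U → rack 3 (remaining 9U)
7U → rack 3 (remaining 2U)
32U → rack 4 (remaining 10U)
9U → rack 4 (remaining 1U)
18U → rack 5 (remaining 24U)
34U → rack 6 (remaining 8U)
21U → rack 7 (remaining 21U)
13U → rack 7 (remaining 8U)
Final racks: [10] [34] [25,8,7] [32,9] [18] [34] [21,13].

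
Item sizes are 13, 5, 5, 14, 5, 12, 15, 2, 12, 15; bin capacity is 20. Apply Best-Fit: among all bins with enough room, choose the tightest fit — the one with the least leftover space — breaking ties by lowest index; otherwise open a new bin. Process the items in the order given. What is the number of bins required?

bin 1: place 13, 7 left
bin 1: place 5, 2 left
bin 2: place 5, 15 left
bin 2: place 14, 1 left
bin 3: place 5, 15 left
bin 3: place 12, 3 left
bin 4: place 15, 5 left
bin 1: place 2, 0 left
bin 5: place 12, 8 left
bin 6: place 15, 5 left

6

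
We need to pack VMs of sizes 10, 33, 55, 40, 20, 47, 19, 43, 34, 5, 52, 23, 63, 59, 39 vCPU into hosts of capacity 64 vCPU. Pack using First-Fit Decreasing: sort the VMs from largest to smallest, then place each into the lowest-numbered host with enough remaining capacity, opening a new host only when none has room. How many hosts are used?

10

Sorted descending: 63, 59, 55, 52, 47, 43, 40, 39, 34, 33, 23, 20, 19, 10, 5.
63 vCPU → host 1 (remaining 1 vCPU)
59 vCPU → host 2 (remaining 5 vCPU)
55 vCPU → host 3 (remaining 9 vCPU)
52 vCPU → host 4 (remaining 12 vCPU)
47 vCPU → host 5 (remaining 17 vCPU)
43 vCPU → host 6 (remaining 21 vCPU)
40 vCPU → host 7 (remaining 24 vCPU)
39 vCPU → host 8 (remaining 25 vCPU)
34 vCPU → host 9 (remaining 30 vCPU)
33 vCPU → host 10 (remaining 31 vCPU)
23 vCPU → host 7 (remaining 1 vCPU)
20 vCPU → host 6 (remaining 1 vCPU)
19 vCPU → host 8 (remaining 6 vCPU)
10 vCPU → host 4 (remaining 2 vCPU)
5 vCPU → host 2 (remaining 0 vCPU)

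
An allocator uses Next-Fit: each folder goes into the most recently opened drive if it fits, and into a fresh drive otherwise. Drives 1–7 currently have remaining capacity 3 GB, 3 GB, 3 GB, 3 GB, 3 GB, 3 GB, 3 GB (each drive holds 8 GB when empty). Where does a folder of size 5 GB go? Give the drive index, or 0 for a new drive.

Next-Fit only looks at drive 7, which has 3 GB free.
5 GB does not fit, so a new drive is opened.

0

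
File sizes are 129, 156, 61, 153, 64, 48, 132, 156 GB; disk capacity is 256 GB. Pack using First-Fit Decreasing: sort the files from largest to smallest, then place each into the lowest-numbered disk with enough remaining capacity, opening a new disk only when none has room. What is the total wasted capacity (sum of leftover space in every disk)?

381

Sorted descending: 156, 156, 153, 132, 129, 64, 61, 48.
156 GB → disk 1 (remaining 100 GB)
156 GB → disk 2 (remaining 100 GB)
153 GB → disk 3 (remaining 103 GB)
132 GB → disk 4 (remaining 124 GB)
129 GB → disk 5 (remaining 127 GB)
64 GB → disk 1 (remaining 36 GB)
61 GB → disk 2 (remaining 39 GB)
48 GB → disk 3 (remaining 55 GB)
5 disks × 256 GB = 1280 GB; used 899 GB; unused 381 GB.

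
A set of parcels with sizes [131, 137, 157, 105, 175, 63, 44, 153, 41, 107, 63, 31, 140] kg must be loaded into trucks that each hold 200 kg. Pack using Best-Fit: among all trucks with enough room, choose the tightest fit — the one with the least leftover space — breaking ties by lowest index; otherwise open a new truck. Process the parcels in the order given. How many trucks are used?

8 trucks

Put 131 kg in truck 1; 69 kg remain.
Put 137 kg in truck 2; 63 kg remain.
Put 157 kg in truck 3; 43 kg remain.
Put 105 kg in truck 4; 95 kg remain.
Put 175 kg in truck 5; 25 kg remain.
Put 63 kg in truck 2; 0 kg remain.
Put 44 kg in truck 1; 25 kg remain.
Put 153 kg in truck 6; 47 kg remain.
Put 41 kg in truck 3; 2 kg remain.
Put 107 kg in truck 7; 93 kg remain.
Put 63 kg in truck 7; 30 kg remain.
Put 31 kg in truck 6; 16 kg remain.
Put 140 kg in truck 8; 60 kg remain.
Final trucks: [131,44] [137,63] [157,41] [105] [175] [153,31] [107,63] [140].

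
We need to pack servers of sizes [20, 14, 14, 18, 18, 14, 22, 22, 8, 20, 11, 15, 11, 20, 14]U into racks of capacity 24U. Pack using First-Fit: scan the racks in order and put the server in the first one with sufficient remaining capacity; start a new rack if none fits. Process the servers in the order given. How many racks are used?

13 racks

rack 1: place 20U, 4U left
rack 2: place 14U, 10U left
rack 3: place 14U, 10U left
rack 4: place 18U, 6U left
rack 5: place 18U, 6U left
rack 6: place 14U, 10U left
rack 7: place 22U, 2U left
rack 8: place 22U, 2U left
rack 2: place 8U, 2U left
rack 9: place 20U, 4U left
rack 10: place 11U, 13U left
rack 11: place 15U, 9U left
rack 10: place 11U, 2U left
rack 12: place 20U, 4U left
rack 13: place 14U, 10U left
Final racks: [20] [14,8] [14] [18] [18] [14] [22] [22] [20] [11,11] [15] [20] [14].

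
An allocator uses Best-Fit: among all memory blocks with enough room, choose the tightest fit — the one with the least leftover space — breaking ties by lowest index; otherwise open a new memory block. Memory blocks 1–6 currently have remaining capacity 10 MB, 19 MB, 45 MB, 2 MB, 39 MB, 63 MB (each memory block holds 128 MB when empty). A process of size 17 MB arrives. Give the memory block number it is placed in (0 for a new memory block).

2

Memory blocks with room: memory block 2 (19 MB), memory block 3 (45 MB), memory block 5 (39 MB), memory block 6 (63 MB).
Tightest fit is memory block 2 with 19 MB free.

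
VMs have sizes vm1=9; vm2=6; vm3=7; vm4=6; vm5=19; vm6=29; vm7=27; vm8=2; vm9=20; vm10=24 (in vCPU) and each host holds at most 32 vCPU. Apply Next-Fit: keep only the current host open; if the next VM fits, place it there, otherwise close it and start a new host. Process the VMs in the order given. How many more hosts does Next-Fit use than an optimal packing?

Next-Fit: [9,6,7,6] [19] [29] [27,2] [20] [24] → 6 hosts.
Total size 149 vCPU; any packing needs at least ⌈149/32⌉ = 5 hosts.
An optimal packing achieves that bound: [29,2] [27] [24,7] [20,9] [19,6,6] → 5 hosts.
Excess: 6 − 5 = 1.

1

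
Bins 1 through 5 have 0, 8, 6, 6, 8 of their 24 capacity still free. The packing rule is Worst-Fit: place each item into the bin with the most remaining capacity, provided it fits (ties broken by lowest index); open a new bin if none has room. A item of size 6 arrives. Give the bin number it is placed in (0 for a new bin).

2

Bins with room: bin 2 (8), bin 3 (6), bin 4 (6), bin 5 (8).
Most room is bin 2 with 8 free.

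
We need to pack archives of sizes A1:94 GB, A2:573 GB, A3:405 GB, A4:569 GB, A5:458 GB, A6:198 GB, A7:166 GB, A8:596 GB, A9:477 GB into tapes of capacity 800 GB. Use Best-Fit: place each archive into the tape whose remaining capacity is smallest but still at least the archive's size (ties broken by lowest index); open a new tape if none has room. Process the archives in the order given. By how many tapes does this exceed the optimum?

0

Best-Fit: [94,573] [405] [569,198] [458,166] [596] [477] → 6 tapes.
6 archives exceed 400 GB (half the capacity), and no two of those can share a tape, so at least 6 tapes are needed.
So 6 is already optimal.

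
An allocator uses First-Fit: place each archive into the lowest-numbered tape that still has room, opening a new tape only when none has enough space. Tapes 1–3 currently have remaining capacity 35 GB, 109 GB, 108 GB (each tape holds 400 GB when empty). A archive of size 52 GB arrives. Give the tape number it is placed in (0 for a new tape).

Tapes with room: tape 2 (109 GB), tape 3 (108 GB).
The first with room is tape 2.

2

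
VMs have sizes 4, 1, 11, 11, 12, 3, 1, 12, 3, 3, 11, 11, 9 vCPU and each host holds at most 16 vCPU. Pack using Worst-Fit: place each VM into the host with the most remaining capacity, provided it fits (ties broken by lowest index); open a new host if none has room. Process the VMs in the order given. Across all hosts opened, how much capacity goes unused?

20

4 vCPU → host 1 (remaining 12 vCPU)
1 vCPU → host 1 (remaining 11 vCPU)
11 vCPU → host 1 (remaining 0 vCPU)
11 vCPU → host 2 (remaining 5 vCPU)
12 vCPU → host 3 (remaining 4 vCPU)
3 vCPU → host 2 (remaining 2 vCPU)
1 vCPU → host 3 (remaining 3 vCPU)
12 vCPU → host 4 (remaining 4 vCPU)
3 vCPU → host 4 (remaining 1 vCPU)
3 vCPU → host 3 (remaining 0 vCPU)
11 vCPU → host 5 (remaining 5 vCPU)
11 vCPU → host 6 (remaining 5 vCPU)
9 vCPU → host 7 (remaining 7 vCPU)
7 hosts × 16 vCPU = 112 vCPU; used 92 vCPU; unused 20 vCPU.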